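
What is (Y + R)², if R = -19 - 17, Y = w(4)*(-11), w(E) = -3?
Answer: 9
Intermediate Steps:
Y = 33 (Y = -3*(-11) = 33)
R = -36
(Y + R)² = (33 - 36)² = (-3)² = 9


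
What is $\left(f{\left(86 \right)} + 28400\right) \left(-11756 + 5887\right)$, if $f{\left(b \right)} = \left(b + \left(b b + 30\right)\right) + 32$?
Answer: $-210955336$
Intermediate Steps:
$f{\left(b \right)} = 62 + b + b^{2}$ ($f{\left(b \right)} = \left(b + \left(b^{2} + 30\right)\right) + 32 = \left(b + \left(30 + b^{2}\right)\right) + 32 = \left(30 + b + b^{2}\right) + 32 = 62 + b + b^{2}$)
$\left(f{\left(86 \right)} + 28400\right) \left(-11756 + 5887\right) = \left(\left(62 + 86 + 86^{2}\right) + 28400\right) \left(-11756 + 5887\right) = \left(\left(62 + 86 + 7396\right) + 28400\right) \left(-5869\right) = \left(7544 + 28400\right) \left(-5869\right) = 35944 \left(-5869\right) = -210955336$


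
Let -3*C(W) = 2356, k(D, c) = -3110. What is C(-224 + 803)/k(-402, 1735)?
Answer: 1178/4665 ≈ 0.25252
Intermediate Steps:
C(W) = -2356/3 (C(W) = -1/3*2356 = -2356/3)
C(-224 + 803)/k(-402, 1735) = -2356/3/(-3110) = -2356/3*(-1/3110) = 1178/4665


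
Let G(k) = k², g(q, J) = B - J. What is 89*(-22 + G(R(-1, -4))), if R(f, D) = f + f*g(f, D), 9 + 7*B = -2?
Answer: -44678/49 ≈ -911.80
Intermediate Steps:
B = -11/7 (B = -9/7 + (⅐)*(-2) = -9/7 - 2/7 = -11/7 ≈ -1.5714)
g(q, J) = -11/7 - J
R(f, D) = f + f*(-11/7 - D)
89*(-22 + G(R(-1, -4))) = 89*(-22 + (-⅐*(-1)*(4 + 7*(-4)))²) = 89*(-22 + (-⅐*(-1)*(4 - 28))²) = 89*(-22 + (-⅐*(-1)*(-24))²) = 89*(-22 + (-24/7)²) = 89*(-22 + 576/49) = 89*(-502/49) = -44678/49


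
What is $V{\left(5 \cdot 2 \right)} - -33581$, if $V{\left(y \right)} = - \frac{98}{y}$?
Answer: $\frac{167856}{5} \approx 33571.0$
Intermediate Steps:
$V{\left(5 \cdot 2 \right)} - -33581 = - \frac{98}{5 \cdot 2} - -33581 = - \frac{98}{10} + 33581 = \left(-98\right) \frac{1}{10} + 33581 = - \frac{49}{5} + 33581 = \frac{167856}{5}$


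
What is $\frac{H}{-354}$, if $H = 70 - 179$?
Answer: $\frac{109}{354} \approx 0.30791$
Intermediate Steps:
$H = -109$ ($H = 70 - 179 = -109$)
$\frac{H}{-354} = - \frac{109}{-354} = \left(-109\right) \left(- \frac{1}{354}\right) = \frac{109}{354}$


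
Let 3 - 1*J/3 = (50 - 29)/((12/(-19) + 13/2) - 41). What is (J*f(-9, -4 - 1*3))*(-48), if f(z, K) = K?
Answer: 1613808/445 ≈ 3626.5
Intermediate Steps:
J = 4803/445 (J = 9 - 3*(50 - 29)/((12/(-19) + 13/2) - 41) = 9 - 63/((12*(-1/19) + 13*(½)) - 41) = 9 - 63/((-12/19 + 13/2) - 41) = 9 - 63/(223/38 - 41) = 9 - 63/(-1335/38) = 9 - 63*(-38)/1335 = 9 - 3*(-266/445) = 9 + 798/445 = 4803/445 ≈ 10.793)
(J*f(-9, -4 - 1*3))*(-48) = (4803*(-4 - 1*3)/445)*(-48) = (4803*(-4 - 3)/445)*(-48) = ((4803/445)*(-7))*(-48) = -33621/445*(-48) = 1613808/445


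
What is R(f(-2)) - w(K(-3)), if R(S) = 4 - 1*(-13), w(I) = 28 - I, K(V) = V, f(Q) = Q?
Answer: -14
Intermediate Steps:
R(S) = 17 (R(S) = 4 + 13 = 17)
R(f(-2)) - w(K(-3)) = 17 - (28 - 1*(-3)) = 17 - (28 + 3) = 17 - 1*31 = 17 - 31 = -14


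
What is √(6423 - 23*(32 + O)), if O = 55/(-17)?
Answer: 2*√416262/17 ≈ 75.904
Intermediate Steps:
O = -55/17 (O = 55*(-1/17) = -55/17 ≈ -3.2353)
√(6423 - 23*(32 + O)) = √(6423 - 23*(32 - 55/17)) = √(6423 - 23*489/17) = √(6423 - 11247/17) = √(97944/17) = 2*√416262/17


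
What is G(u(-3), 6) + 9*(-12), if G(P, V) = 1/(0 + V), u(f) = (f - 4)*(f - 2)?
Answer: -647/6 ≈ -107.83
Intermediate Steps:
u(f) = (-4 + f)*(-2 + f)
G(P, V) = 1/V
G(u(-3), 6) + 9*(-12) = 1/6 + 9*(-12) = 1/6 - 108 = -647/6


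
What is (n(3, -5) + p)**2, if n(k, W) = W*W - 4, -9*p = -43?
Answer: 53824/81 ≈ 664.49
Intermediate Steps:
p = 43/9 (p = -1/9*(-43) = 43/9 ≈ 4.7778)
n(k, W) = -4 + W**2 (n(k, W) = W**2 - 4 = -4 + W**2)
(n(3, -5) + p)**2 = ((-4 + (-5)**2) + 43/9)**2 = ((-4 + 25) + 43/9)**2 = (21 + 43/9)**2 = (232/9)**2 = 53824/81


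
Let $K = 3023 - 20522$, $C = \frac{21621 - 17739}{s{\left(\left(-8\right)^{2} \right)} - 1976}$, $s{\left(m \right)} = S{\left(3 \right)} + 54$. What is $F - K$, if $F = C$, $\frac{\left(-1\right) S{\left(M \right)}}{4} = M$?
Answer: $\frac{16919592}{967} \approx 17497.0$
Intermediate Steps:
$S{\left(M \right)} = - 4 M$
$s{\left(m \right)} = 42$ ($s{\left(m \right)} = \left(-4\right) 3 + 54 = -12 + 54 = 42$)
$C = - \frac{1941}{967}$ ($C = \frac{21621 - 17739}{42 - 1976} = \frac{3882}{-1934} = 3882 \left(- \frac{1}{1934}\right) = - \frac{1941}{967} \approx -2.0072$)
$K = -17499$ ($K = 3023 - 20522 = -17499$)
$F = - \frac{1941}{967} \approx -2.0072$
$F - K = - \frac{1941}{967} - -17499 = - \frac{1941}{967} + 17499 = \frac{16919592}{967}$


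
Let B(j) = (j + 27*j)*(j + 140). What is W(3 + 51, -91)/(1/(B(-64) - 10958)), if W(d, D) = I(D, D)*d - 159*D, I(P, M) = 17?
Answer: -2264197050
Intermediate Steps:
B(j) = 28*j*(140 + j) (B(j) = (28*j)*(140 + j) = 28*j*(140 + j))
W(d, D) = -159*D + 17*d (W(d, D) = 17*d - 159*D = -159*D + 17*d)
W(3 + 51, -91)/(1/(B(-64) - 10958)) = (-159*(-91) + 17*(3 + 51))/(1/(28*(-64)*(140 - 64) - 10958)) = (14469 + 17*54)/(1/(28*(-64)*76 - 10958)) = (14469 + 918)/(1/(-136192 - 10958)) = 15387/(1/(-147150)) = 15387/(-1/147150) = 15387*(-147150) = -2264197050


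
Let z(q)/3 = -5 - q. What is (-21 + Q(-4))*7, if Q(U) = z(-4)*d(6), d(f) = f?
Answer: -273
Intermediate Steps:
z(q) = -15 - 3*q (z(q) = 3*(-5 - q) = -15 - 3*q)
Q(U) = -18 (Q(U) = (-15 - 3*(-4))*6 = (-15 + 12)*6 = -3*6 = -18)
(-21 + Q(-4))*7 = (-21 - 18)*7 = -39*7 = -273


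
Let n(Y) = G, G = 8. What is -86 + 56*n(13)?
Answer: 362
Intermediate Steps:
n(Y) = 8
-86 + 56*n(13) = -86 + 56*8 = -86 + 448 = 362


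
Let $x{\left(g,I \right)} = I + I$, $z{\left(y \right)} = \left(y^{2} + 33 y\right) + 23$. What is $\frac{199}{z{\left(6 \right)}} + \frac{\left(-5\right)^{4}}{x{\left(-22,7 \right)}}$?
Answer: $\frac{163411}{3598} \approx 45.417$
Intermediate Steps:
$z{\left(y \right)} = 23 + y^{2} + 33 y$
$x{\left(g,I \right)} = 2 I$
$\frac{199}{z{\left(6 \right)}} + \frac{\left(-5\right)^{4}}{x{\left(-22,7 \right)}} = \frac{199}{23 + 6^{2} + 33 \cdot 6} + \frac{\left(-5\right)^{4}}{2 \cdot 7} = \frac{199}{23 + 36 + 198} + \frac{625}{14} = \frac{199}{257} + 625 \cdot \frac{1}{14} = 199 \cdot \frac{1}{257} + \frac{625}{14} = \frac{199}{257} + \frac{625}{14} = \frac{163411}{3598}$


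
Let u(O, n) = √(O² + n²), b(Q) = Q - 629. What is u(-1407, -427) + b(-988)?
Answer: -1617 + 7*√44122 ≈ -146.63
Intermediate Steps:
b(Q) = -629 + Q
u(-1407, -427) + b(-988) = √((-1407)² + (-427)²) + (-629 - 988) = √(1979649 + 182329) - 1617 = √2161978 - 1617 = 7*√44122 - 1617 = -1617 + 7*√44122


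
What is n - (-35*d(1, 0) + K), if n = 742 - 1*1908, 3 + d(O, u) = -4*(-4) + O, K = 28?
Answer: -704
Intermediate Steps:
d(O, u) = 13 + O (d(O, u) = -3 + (-4*(-4) + O) = -3 + (16 + O) = 13 + O)
n = -1166 (n = 742 - 1908 = -1166)
n - (-35*d(1, 0) + K) = -1166 - (-35*(13 + 1) + 28) = -1166 - (-35*14 + 28) = -1166 - (-490 + 28) = -1166 - 1*(-462) = -1166 + 462 = -704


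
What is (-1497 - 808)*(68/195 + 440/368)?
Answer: -6386233/1794 ≈ -3559.8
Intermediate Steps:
(-1497 - 808)*(68/195 + 440/368) = -2305*(68*(1/195) + 440*(1/368)) = -2305*(68/195 + 55/46) = -2305*13853/8970 = -6386233/1794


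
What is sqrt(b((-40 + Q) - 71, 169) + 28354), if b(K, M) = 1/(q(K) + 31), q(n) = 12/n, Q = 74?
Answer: sqrt(36526373645)/1135 ≈ 168.39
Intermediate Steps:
b(K, M) = 1/(31 + 12/K) (b(K, M) = 1/(12/K + 31) = 1/(31 + 12/K))
sqrt(b((-40 + Q) - 71, 169) + 28354) = sqrt(((-40 + 74) - 71)/(12 + 31*((-40 + 74) - 71)) + 28354) = sqrt((34 - 71)/(12 + 31*(34 - 71)) + 28354) = sqrt(-37/(12 + 31*(-37)) + 28354) = sqrt(-37/(12 - 1147) + 28354) = sqrt(-37/(-1135) + 28354) = sqrt(-37*(-1/1135) + 28354) = sqrt(37/1135 + 28354) = sqrt(32181827/1135) = sqrt(36526373645)/1135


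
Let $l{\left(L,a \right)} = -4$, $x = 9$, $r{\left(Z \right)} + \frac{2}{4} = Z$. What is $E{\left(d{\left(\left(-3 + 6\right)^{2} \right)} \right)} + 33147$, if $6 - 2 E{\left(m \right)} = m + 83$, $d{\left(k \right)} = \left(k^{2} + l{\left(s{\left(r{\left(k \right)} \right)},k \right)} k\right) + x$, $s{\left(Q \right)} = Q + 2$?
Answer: $\frac{66163}{2} \approx 33082.0$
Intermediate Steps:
$r{\left(Z \right)} = - \frac{1}{2} + Z$
$s{\left(Q \right)} = 2 + Q$
$d{\left(k \right)} = 9 + k^{2} - 4 k$ ($d{\left(k \right)} = \left(k^{2} - 4 k\right) + 9 = 9 + k^{2} - 4 k$)
$E{\left(m \right)} = - \frac{77}{2} - \frac{m}{2}$ ($E{\left(m \right)} = 3 - \frac{m + 83}{2} = 3 - \frac{83 + m}{2} = 3 - \left(\frac{83}{2} + \frac{m}{2}\right) = - \frac{77}{2} - \frac{m}{2}$)
$E{\left(d{\left(\left(-3 + 6\right)^{2} \right)} \right)} + 33147 = \left(- \frac{77}{2} - \frac{9 + \left(\left(-3 + 6\right)^{2}\right)^{2} - 4 \left(-3 + 6\right)^{2}}{2}\right) + 33147 = \left(- \frac{77}{2} - \frac{9 + \left(3^{2}\right)^{2} - 4 \cdot 3^{2}}{2}\right) + 33147 = \left(- \frac{77}{2} - \frac{9 + 9^{2} - 36}{2}\right) + 33147 = \left(- \frac{77}{2} - \frac{9 + 81 - 36}{2}\right) + 33147 = \left(- \frac{77}{2} - 27\right) + 33147 = - \frac{131}{2} + 33147 = \frac{66163}{2}$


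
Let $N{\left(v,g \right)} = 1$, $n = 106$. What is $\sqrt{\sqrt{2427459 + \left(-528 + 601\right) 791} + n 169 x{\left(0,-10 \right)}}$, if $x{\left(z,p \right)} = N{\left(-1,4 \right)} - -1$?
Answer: $\sqrt{35828 + \sqrt{2485202}} \approx 193.4$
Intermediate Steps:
$x{\left(z,p \right)} = 2$ ($x{\left(z,p \right)} = 1 - -1 = 1 + 1 = 2$)
$\sqrt{\sqrt{2427459 + \left(-528 + 601\right) 791} + n 169 x{\left(0,-10 \right)}} = \sqrt{\sqrt{2427459 + \left(-528 + 601\right) 791} + 106 \cdot 169 \cdot 2} = \sqrt{\sqrt{2427459 + 73 \cdot 791} + 17914 \cdot 2} = \sqrt{\sqrt{2427459 + 57743} + 35828} = \sqrt{\sqrt{2485202} + 35828} = \sqrt{35828 + \sqrt{2485202}}$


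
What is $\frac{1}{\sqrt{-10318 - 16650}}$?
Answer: $- \frac{i \sqrt{6742}}{13484} \approx - 0.0060894 i$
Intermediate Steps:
$\frac{1}{\sqrt{-10318 - 16650}} = \frac{1}{\sqrt{-26968}} = \frac{1}{2 i \sqrt{6742}} = - \frac{i \sqrt{6742}}{13484}$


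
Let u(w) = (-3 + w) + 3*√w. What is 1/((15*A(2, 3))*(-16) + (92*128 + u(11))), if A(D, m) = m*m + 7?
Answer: 2648/21035679 - √11/21035679 ≈ 0.00012572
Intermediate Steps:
A(D, m) = 7 + m² (A(D, m) = m² + 7 = 7 + m²)
u(w) = -3 + w + 3*√w
1/((15*A(2, 3))*(-16) + (92*128 + u(11))) = 1/((15*(7 + 3²))*(-16) + (92*128 + (-3 + 11 + 3*√11))) = 1/((15*(7 + 9))*(-16) + (11776 + (8 + 3*√11))) = 1/((15*16)*(-16) + (11784 + 3*√11)) = 1/(240*(-16) + (11784 + 3*√11)) = 1/(-3840 + (11784 + 3*√11)) = 1/(7944 + 3*√11)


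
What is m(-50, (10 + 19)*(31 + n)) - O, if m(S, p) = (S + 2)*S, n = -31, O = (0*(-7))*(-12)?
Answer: 2400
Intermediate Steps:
O = 0 (O = 0*(-12) = 0)
m(S, p) = S*(2 + S) (m(S, p) = (2 + S)*S = S*(2 + S))
m(-50, (10 + 19)*(31 + n)) - O = -50*(2 - 50) - 1*0 = -50*(-48) + 0 = 2400 + 0 = 2400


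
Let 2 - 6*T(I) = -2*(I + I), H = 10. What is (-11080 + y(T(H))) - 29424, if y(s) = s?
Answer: -40497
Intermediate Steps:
T(I) = ⅓ + 2*I/3 (T(I) = ⅓ - (-1)*(I + I)/3 = ⅓ - (-1)*2*I/3 = ⅓ - (-2)*I/3 = ⅓ + 2*I/3)
(-11080 + y(T(H))) - 29424 = (-11080 + (⅓ + (⅔)*10)) - 29424 = (-11080 + (⅓ + 20/3)) - 29424 = (-11080 + 7) - 29424 = -11073 - 29424 = -40497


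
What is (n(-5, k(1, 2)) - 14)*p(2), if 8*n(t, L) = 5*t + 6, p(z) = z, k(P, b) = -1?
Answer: -131/4 ≈ -32.750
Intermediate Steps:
n(t, L) = ¾ + 5*t/8 (n(t, L) = (5*t + 6)/8 = (6 + 5*t)/8 = ¾ + 5*t/8)
(n(-5, k(1, 2)) - 14)*p(2) = ((¾ + (5/8)*(-5)) - 14)*2 = ((¾ - 25/8) - 14)*2 = (-19/8 - 14)*2 = -131/8*2 = -131/4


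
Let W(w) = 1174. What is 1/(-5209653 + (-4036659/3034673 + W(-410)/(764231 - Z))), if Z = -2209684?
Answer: -9024859554795/47016398655334480018 ≈ -1.9195e-7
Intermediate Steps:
1/(-5209653 + (-4036659/3034673 + W(-410)/(764231 - Z))) = 1/(-5209653 + (-4036659/3034673 + 1174/(764231 - 1*(-2209684)))) = 1/(-5209653 + (-4036659*1/3034673 + 1174/(764231 + 2209684))) = 1/(-5209653 + (-4036659/3034673 + 1174/2973915)) = 1/(-5209653 - 12001118043883/9024859554795) = 1/(-47016398655334480018/9024859554795) = -9024859554795/47016398655334480018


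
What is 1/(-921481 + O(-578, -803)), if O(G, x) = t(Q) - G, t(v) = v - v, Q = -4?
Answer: -1/920903 ≈ -1.0859e-6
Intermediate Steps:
t(v) = 0
O(G, x) = -G (O(G, x) = 0 - G = -G)
1/(-921481 + O(-578, -803)) = 1/(-921481 - 1*(-578)) = 1/(-921481 + 578) = 1/(-920903) = -1/920903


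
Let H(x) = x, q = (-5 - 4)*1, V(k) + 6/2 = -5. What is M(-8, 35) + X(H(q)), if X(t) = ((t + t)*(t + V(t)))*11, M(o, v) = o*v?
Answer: 3086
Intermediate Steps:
V(k) = -8 (V(k) = -3 - 5 = -8)
q = -9 (q = -9*1 = -9)
X(t) = 22*t*(-8 + t) (X(t) = ((t + t)*(t - 8))*11 = ((2*t)*(-8 + t))*11 = (2*t*(-8 + t))*11 = 22*t*(-8 + t))
M(-8, 35) + X(H(q)) = -8*35 + 22*(-9)*(-8 - 9) = -280 + 22*(-9)*(-17) = -280 + 3366 = 3086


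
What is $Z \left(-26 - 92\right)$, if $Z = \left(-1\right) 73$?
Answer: $8614$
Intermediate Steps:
$Z = -73$
$Z \left(-26 - 92\right) = - 73 \left(-26 - 92\right) = \left(-73\right) \left(-118\right) = 8614$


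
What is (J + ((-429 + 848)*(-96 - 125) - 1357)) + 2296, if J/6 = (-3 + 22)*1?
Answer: -91546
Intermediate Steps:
J = 114 (J = 6*((-3 + 22)*1) = 6*(19*1) = 6*19 = 114)
(J + ((-429 + 848)*(-96 - 125) - 1357)) + 2296 = (114 + ((-429 + 848)*(-96 - 125) - 1357)) + 2296 = (114 + (419*(-221) - 1357)) + 2296 = (114 + (-92599 - 1357)) + 2296 = (114 - 93956) + 2296 = -93842 + 2296 = -91546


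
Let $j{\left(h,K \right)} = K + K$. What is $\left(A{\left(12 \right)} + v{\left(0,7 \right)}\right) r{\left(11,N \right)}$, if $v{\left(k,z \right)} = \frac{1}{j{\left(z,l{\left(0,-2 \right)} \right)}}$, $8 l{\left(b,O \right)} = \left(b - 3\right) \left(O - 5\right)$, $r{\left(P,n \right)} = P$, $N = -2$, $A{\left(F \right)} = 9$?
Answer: $\frac{2123}{21} \approx 101.1$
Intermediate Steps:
$l{\left(b,O \right)} = \frac{\left(-5 + O\right) \left(-3 + b\right)}{8}$ ($l{\left(b,O \right)} = \frac{\left(b - 3\right) \left(O - 5\right)}{8} = \frac{\left(-3 + b\right) \left(-5 + O\right)}{8} = \frac{\left(-5 + O\right) \left(-3 + b\right)}{8}$)
$j{\left(h,K \right)} = 2 K$
$v{\left(k,z \right)} = \frac{4}{21}$ ($v{\left(k,z \right)} = \frac{1}{2 \left(\frac{15}{8} - 0 - - \frac{3}{4} + \frac{1}{8} \left(-2\right) 0\right)} = \frac{1}{2 \left(\frac{15}{8} + 0 + \frac{3}{4} + 0\right)} = \frac{1}{2 \cdot \frac{21}{8}} = \frac{1}{\frac{21}{4}} = \frac{4}{21}$)
$\left(A{\left(12 \right)} + v{\left(0,7 \right)}\right) r{\left(11,N \right)} = \left(9 + \frac{4}{21}\right) 11 = \frac{193}{21} \cdot 11 = \frac{2123}{21}$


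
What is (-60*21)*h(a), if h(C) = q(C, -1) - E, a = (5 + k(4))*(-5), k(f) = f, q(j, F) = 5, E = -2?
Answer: -8820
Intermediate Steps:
a = -45 (a = (5 + 4)*(-5) = 9*(-5) = -45)
h(C) = 7 (h(C) = 5 - 1*(-2) = 5 + 2 = 7)
(-60*21)*h(a) = -60*21*7 = -1260*7 = -8820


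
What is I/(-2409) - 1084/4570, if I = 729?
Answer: -990481/1834855 ≈ -0.53981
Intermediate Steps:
I/(-2409) - 1084/4570 = 729/(-2409) - 1084/4570 = 729*(-1/2409) - 1084*1/4570 = -243/803 - 542/2285 = -990481/1834855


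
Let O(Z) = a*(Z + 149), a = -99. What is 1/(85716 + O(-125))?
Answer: 1/83340 ≈ 1.1999e-5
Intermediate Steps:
O(Z) = -14751 - 99*Z (O(Z) = -99*(Z + 149) = -99*(149 + Z) = -14751 - 99*Z)
1/(85716 + O(-125)) = 1/(85716 + (-14751 - 99*(-125))) = 1/(85716 + (-14751 + 12375)) = 1/(85716 - 2376) = 1/83340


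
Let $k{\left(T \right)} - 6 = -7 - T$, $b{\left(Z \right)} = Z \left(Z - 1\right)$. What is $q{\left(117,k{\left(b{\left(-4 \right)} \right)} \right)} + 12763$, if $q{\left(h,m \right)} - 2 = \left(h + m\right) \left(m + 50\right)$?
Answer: $15549$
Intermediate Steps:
$b{\left(Z \right)} = Z \left(-1 + Z\right)$
$k{\left(T \right)} = -1 - T$ ($k{\left(T \right)} = 6 - \left(7 + T\right) = -1 - T$)
$q{\left(h,m \right)} = 2 + \left(50 + m\right) \left(h + m\right)$ ($q{\left(h,m \right)} = 2 + \left(h + m\right) \left(m + 50\right) = 2 + \left(h + m\right) \left(50 + m\right) = 2 + \left(50 + m\right) \left(h + m\right)$)
$q{\left(117,k{\left(b{\left(-4 \right)} \right)} \right)} + 12763 = \left(2 + \left(-1 - - 4 \left(-1 - 4\right)\right)^{2} + 50 \cdot 117 + 50 \left(-1 - - 4 \left(-1 - 4\right)\right) + 117 \left(-1 - - 4 \left(-1 - 4\right)\right)\right) + 12763 = \left(2 + \left(-1 - \left(-4\right) \left(-5\right)\right)^{2} + 5850 + 50 \left(-1 - \left(-4\right) \left(-5\right)\right) + 117 \left(-1 - \left(-4\right) \left(-5\right)\right)\right) + 12763 = \left(2 + \left(-1 - 20\right)^{2} + 5850 + 50 \left(-1 - 20\right) + 117 \left(-1 - 20\right)\right) + 12763 = \left(2 + \left(-21\right)^{2} + 5850 + 50 \left(-21\right) + 117 \left(-21\right)\right) + 12763 = \left(2 + 441 + 5850 - 1050 - 2457\right) + 12763 = 2786 + 12763 = 15549$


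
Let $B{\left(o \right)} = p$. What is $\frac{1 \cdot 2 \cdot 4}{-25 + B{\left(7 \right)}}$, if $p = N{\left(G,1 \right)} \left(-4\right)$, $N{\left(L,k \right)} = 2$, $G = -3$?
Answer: $- \frac{8}{33} \approx -0.24242$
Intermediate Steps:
$p = -8$ ($p = 2 \left(-4\right) = -8$)
$B{\left(o \right)} = -8$
$\frac{1 \cdot 2 \cdot 4}{-25 + B{\left(7 \right)}} = \frac{1 \cdot 2 \cdot 4}{-25 - 8} = \frac{2 \cdot 4}{-33} = \left(- \frac{1}{33}\right) 8 = - \frac{8}{33}$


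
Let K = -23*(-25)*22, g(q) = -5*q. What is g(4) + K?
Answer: 12630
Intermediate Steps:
K = 12650 (K = 575*22 = 12650)
g(4) + K = -5*4 + 12650 = -20 + 12650 = 12630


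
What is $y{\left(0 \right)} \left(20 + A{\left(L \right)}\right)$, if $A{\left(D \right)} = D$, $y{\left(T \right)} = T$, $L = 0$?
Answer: $0$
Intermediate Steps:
$y{\left(0 \right)} \left(20 + A{\left(L \right)}\right) = 0 \left(20 + 0\right) = 0 \cdot 20 = 0$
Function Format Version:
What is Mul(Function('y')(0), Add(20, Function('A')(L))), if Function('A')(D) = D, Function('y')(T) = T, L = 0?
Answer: 0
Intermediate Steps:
Mul(Function('y')(0), Add(20, Function('A')(L))) = Mul(0, Add(20, 0)) = Mul(0, 20) = 0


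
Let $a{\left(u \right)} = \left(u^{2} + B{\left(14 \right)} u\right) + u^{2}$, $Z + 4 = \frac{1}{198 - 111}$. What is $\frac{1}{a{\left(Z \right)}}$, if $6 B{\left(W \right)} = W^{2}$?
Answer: $- \frac{2523}{248452} \approx -0.010155$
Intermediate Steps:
$Z = - \frac{347}{87}$ ($Z = -4 + \frac{1}{198 - 111} = -4 + \frac{1}{87} = - \frac{347}{87} \approx -3.9885$)
$B{\left(W \right)} = \frac{W^{2}}{6}$
$a{\left(u \right)} = 2 u^{2} + \frac{98 u}{3}$ ($a{\left(u \right)} = \left(u^{2} + \frac{14^{2}}{6} u\right) + u^{2} = \left(u^{2} + \frac{1}{6} \cdot 196 u\right) + u^{2} = \left(u^{2} + \frac{98 u}{3}\right) + u^{2} = 2 u^{2} + \frac{98 u}{3}$)
$\frac{1}{a{\left(Z \right)}} = \frac{1}{\frac{2}{3} \left(- \frac{347}{87}\right) \left(49 + 3 \left(- \frac{347}{87}\right)\right)} = \frac{1}{\frac{2}{3} \left(- \frac{347}{87}\right) \left(49 - \frac{347}{29}\right)} = \frac{1}{\frac{2}{3} \left(- \frac{347}{87}\right) \frac{1074}{29}} = \frac{1}{- \frac{248452}{2523}} = - \frac{2523}{248452}$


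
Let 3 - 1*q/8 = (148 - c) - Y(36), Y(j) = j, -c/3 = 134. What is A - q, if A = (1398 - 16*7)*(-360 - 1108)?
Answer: -1883760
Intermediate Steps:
c = -402 (c = -3*134 = -402)
q = -4088 (q = 24 - 8*((148 - 1*(-402)) - 1*36) = 24 - 8*((148 + 402) - 36) = 24 - 8*(550 - 36) = 24 - 8*514 = 24 - 4112 = -4088)
A = -1887848 (A = (1398 - 112)*(-1468) = 1286*(-1468) = -1887848)
A - q = -1887848 - 1*(-4088) = -1887848 + 4088 = -1883760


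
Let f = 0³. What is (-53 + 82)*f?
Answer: 0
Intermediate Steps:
f = 0
(-53 + 82)*f = (-53 + 82)*0 = 29*0 = 0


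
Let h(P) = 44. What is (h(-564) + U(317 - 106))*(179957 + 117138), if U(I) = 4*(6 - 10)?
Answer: 8318660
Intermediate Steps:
U(I) = -16 (U(I) = 4*(-4) = -16)
(h(-564) + U(317 - 106))*(179957 + 117138) = (44 - 16)*(179957 + 117138) = 28*297095 = 8318660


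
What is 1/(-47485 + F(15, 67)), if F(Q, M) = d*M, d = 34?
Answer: -1/45207 ≈ -2.2120e-5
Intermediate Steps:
F(Q, M) = 34*M
1/(-47485 + F(15, 67)) = 1/(-47485 + 34*67) = 1/(-47485 + 2278) = 1/(-45207) = -1/45207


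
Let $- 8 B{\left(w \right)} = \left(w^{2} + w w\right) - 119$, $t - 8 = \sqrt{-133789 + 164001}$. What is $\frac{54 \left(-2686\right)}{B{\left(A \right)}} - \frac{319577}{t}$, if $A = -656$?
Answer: $\frac{62085718354}{720665329} - \frac{319577 \sqrt{7553}}{15074} \approx -1756.3$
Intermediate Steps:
$t = 8 + 2 \sqrt{7553}$ ($t = 8 + \sqrt{-133789 + 164001} = 8 + \sqrt{30212} = 8 + 2 \sqrt{7553} \approx 181.82$)
$B{\left(w \right)} = \frac{119}{8} - \frac{w^{2}}{4}$ ($B{\left(w \right)} = - \frac{\left(w^{2} + w w\right) - 119}{8} = - \frac{\left(w^{2} + w^{2}\right) - 119}{8} = - \frac{2 w^{2} - 119}{8} = - \frac{-119 + 2 w^{2}}{8} = \frac{119}{8} - \frac{w^{2}}{4}$)
$\frac{54 \left(-2686\right)}{B{\left(A \right)}} - \frac{319577}{t} = \frac{54 \left(-2686\right)}{\frac{119}{8} - \frac{\left(-656\right)^{2}}{4}} - \frac{319577}{8 + 2 \sqrt{7553}} = - \frac{145044}{\frac{119}{8} - 107584} - \frac{319577}{8 + 2 \sqrt{7553}} = - \frac{145044}{- \frac{860553}{8}} - \frac{319577}{8 + 2 \sqrt{7553}} = \left(-145044\right) \left(- \frac{8}{860553}\right) - \frac{319577}{8 + 2 \sqrt{7553}} = \frac{128928}{95617} - \frac{319577}{8 + 2 \sqrt{7553}}$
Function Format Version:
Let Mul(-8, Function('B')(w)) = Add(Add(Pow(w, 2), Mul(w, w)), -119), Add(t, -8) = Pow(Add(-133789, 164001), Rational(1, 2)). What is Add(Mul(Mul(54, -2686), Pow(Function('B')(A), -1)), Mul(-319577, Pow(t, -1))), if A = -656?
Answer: Add(Rational(62085718354, 720665329), Mul(Rational(-319577, 15074), Pow(7553, Rational(1, 2)))) ≈ -1756.3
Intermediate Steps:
t = Add(8, Mul(2, Pow(7553, Rational(1, 2)))) (t = Add(8, Pow(Add(-133789, 164001), Rational(1, 2))) = Add(8, Pow(30212, Rational(1, 2))) = Add(8, Mul(2, Pow(7553, Rational(1, 2)))) ≈ 181.82)
Function('B')(w) = Add(Rational(119, 8), Mul(Rational(-1, 4), Pow(w, 2))) (Function('B')(w) = Mul(Rational(-1, 8), Add(Add(Pow(w, 2), Mul(w, w)), -119)) = Mul(Rational(-1, 8), Add(Add(Pow(w, 2), Pow(w, 2)), -119)) = Mul(Rational(-1, 8), Add(Mul(2, Pow(w, 2)), -119)) = Mul(Rational(-1, 8), Add(-119, Mul(2, Pow(w, 2)))) = Add(Rational(119, 8), Mul(Rational(-1, 4), Pow(w, 2))))
Add(Mul(Mul(54, -2686), Pow(Function('B')(A), -1)), Mul(-319577, Pow(t, -1))) = Add(Mul(Mul(54, -2686), Pow(Add(Rational(119, 8), Mul(Rational(-1, 4), Pow(-656, 2))), -1)), Mul(-319577, Pow(Add(8, Mul(2, Pow(7553, Rational(1, 2)))), -1))) = Add(Mul(-145044, Pow(Add(Rational(119, 8), Mul(Rational(-1, 4), 430336)), -1)), Mul(-319577, Pow(Add(8, Mul(2, Pow(7553, Rational(1, 2)))), -1))) = Add(Mul(-145044, Pow(Add(Rational(119, 8), -107584), -1)), Mul(-319577, Pow(Add(8, Mul(2, Pow(7553, Rational(1, 2)))), -1))) = Add(Mul(-145044, Pow(Rational(-860553, 8), -1)), Mul(-319577, Pow(Add(8, Mul(2, Pow(7553, Rational(1, 2)))), -1))) = Add(Mul(-145044, Rational(-8, 860553)), Mul(-319577, Pow(Add(8, Mul(2, Pow(7553, Rational(1, 2)))), -1))) = Add(Rational(128928, 95617), Mul(-319577, Pow(Add(8, Mul(2, Pow(7553, Rational(1, 2)))), -1)))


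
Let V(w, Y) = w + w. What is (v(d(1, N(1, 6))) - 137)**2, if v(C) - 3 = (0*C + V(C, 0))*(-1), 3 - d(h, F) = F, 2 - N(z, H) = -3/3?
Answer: 17956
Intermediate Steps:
V(w, Y) = 2*w
N(z, H) = 3 (N(z, H) = 2 - (-3)/3 = 2 - 1*(-1) = 2 + 1 = 3)
d(h, F) = 3 - F
v(C) = 3 - 2*C (v(C) = 3 + (0*C + 2*C)*(-1) = 3 + (0 + 2*C)*(-1) = 3 + (2*C)*(-1) = 3 - 2*C)
(v(d(1, N(1, 6))) - 137)**2 = ((3 - 2*(3 - 1*3)) - 137)**2 = ((3 - 2*(3 - 3)) - 137)**2 = ((3 - 2*0) - 137)**2 = ((3 + 0) - 137)**2 = (3 - 137)**2 = (-134)**2 = 17956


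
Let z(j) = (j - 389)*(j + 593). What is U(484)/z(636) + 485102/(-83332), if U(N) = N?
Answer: -73609342869/12648255958 ≈ -5.8197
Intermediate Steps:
z(j) = (-389 + j)*(593 + j)
U(484)/z(636) + 485102/(-83332) = 484/(-230677 + 636² + 204*636) + 485102/(-83332) = 484/(-230677 + 404496 + 129744) + 485102*(-1/83332) = 484/303563 - 242551/41666 = -73609342869/12648255958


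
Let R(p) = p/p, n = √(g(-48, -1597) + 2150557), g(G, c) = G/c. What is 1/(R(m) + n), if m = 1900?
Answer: -1597/3434437980 + √5484800004469/3434437980 ≈ 0.00068144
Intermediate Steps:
n = √5484800004469/1597 (n = √(-48/(-1597) + 2150557) = √(-48*(-1/1597) + 2150557) = √(48/1597 + 2150557) = √(3434439577/1597) = √5484800004469/1597 ≈ 1466.5)
R(p) = 1
1/(R(m) + n) = 1/(1 + √5484800004469/1597)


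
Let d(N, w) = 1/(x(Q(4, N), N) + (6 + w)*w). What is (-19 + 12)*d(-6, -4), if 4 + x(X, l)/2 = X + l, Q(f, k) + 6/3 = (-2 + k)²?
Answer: -7/96 ≈ -0.072917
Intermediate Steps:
Q(f, k) = -2 + (-2 + k)²
x(X, l) = -8 + 2*X + 2*l (x(X, l) = -8 + 2*(X + l) = -8 + (2*X + 2*l) = -8 + 2*X + 2*l)
d(N, w) = 1/(-12 + 2*N + 2*(-2 + N)² + w*(6 + w)) (d(N, w) = 1/((-8 + 2*(-2 + (-2 + N)²) + 2*N) + (6 + w)*w) = 1/((-8 + (-4 + 2*(-2 + N)²) + 2*N) + w*(6 + w)) = 1/((-12 + 2*N + 2*(-2 + N)²) + w*(6 + w)) = 1/(-12 + 2*N + 2*(-2 + N)² + w*(6 + w)))
(-19 + 12)*d(-6, -4) = (-19 + 12)/(-4 + (-4)² - 6*(-6) + 2*(-6)² + 6*(-4)) = -7/(-4 + 16 + 36 + 2*36 - 24) = -7/(-4 + 16 + 36 + 72 - 24) = -7/96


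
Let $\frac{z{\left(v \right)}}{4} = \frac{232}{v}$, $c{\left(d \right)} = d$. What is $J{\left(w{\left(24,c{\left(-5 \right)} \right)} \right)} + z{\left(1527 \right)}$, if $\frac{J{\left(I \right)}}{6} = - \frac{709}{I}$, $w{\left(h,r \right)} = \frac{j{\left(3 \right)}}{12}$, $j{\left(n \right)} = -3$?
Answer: $\frac{25984360}{1527} \approx 17017.0$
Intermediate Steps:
$z{\left(v \right)} = \frac{928}{v}$ ($z{\left(v \right)} = 4 \frac{232}{v} = \frac{928}{v}$)
$w{\left(h,r \right)} = - \frac{1}{4}$ ($w{\left(h,r \right)} = - \frac{3}{12} = \left(-3\right) \frac{1}{12} = - \frac{1}{4}$)
$J{\left(I \right)} = - \frac{4254}{I}$ ($J{\left(I \right)} = 6 \left(- \frac{709}{I}\right) = - \frac{4254}{I}$)
$J{\left(w{\left(24,c{\left(-5 \right)} \right)} \right)} + z{\left(1527 \right)} = - \frac{4254}{- \frac{1}{4}} + \frac{928}{1527} = \left(-4254\right) \left(-4\right) + 928 \cdot \frac{1}{1527} = 17016 + \frac{928}{1527} = \frac{25984360}{1527}$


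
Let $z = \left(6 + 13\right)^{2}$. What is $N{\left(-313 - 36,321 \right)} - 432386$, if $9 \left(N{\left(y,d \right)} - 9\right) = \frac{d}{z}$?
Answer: $- \frac{468264184}{1083} \approx -4.3238 \cdot 10^{5}$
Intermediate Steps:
$z = 361$ ($z = 19^{2} = 361$)
$N{\left(y,d \right)} = 9 + \frac{d}{3249}$ ($N{\left(y,d \right)} = 9 + \frac{d \frac{1}{361}}{9} = 9 + \frac{\frac{1}{361} d}{9} = 9 + \frac{d}{3249}$)
$N{\left(-313 - 36,321 \right)} - 432386 = \left(9 + \frac{1}{3249} \cdot 321\right) - 432386 = \left(9 + \frac{107}{1083}\right) - 432386 = \frac{9854}{1083} - 432386 = - \frac{468264184}{1083}$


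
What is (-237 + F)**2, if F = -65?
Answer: 91204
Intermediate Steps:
(-237 + F)**2 = (-237 - 65)**2 = (-302)**2 = 91204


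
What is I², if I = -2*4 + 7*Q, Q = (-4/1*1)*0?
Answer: 64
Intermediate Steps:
Q = 0 (Q = (-4*1*1)*0 = -4*1*0 = -4*0 = 0)
I = -8 (I = -2*4 + 7*0 = -8 + 0 = -8)
I² = (-8)² = 64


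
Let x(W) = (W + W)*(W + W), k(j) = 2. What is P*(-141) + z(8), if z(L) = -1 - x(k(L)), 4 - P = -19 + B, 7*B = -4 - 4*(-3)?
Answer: -21692/7 ≈ -3098.9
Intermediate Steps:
B = 8/7 (B = (-4 - 4*(-3))/7 = (-4 + 12)/7 = (⅐)*8 = 8/7 ≈ 1.1429)
P = 153/7 (P = 4 - (-19 + 8/7) = 4 - 1*(-125/7) = 4 + 125/7 = 153/7 ≈ 21.857)
x(W) = 4*W² (x(W) = (2*W)*(2*W) = 4*W²)
z(L) = -17 (z(L) = -1 - 4*2² = -1 - 4*4 = -1 - 1*16 = -1 - 16 = -17)
P*(-141) + z(8) = (153/7)*(-141) - 17 = -21573/7 - 17 = -21692/7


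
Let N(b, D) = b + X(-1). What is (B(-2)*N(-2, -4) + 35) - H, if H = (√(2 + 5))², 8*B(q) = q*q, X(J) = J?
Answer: 53/2 ≈ 26.500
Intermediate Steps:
N(b, D) = -1 + b (N(b, D) = b - 1 = -1 + b)
B(q) = q²/8 (B(q) = (q*q)/8 = q²/8)
H = 7 (H = (√7)² = 7)
(B(-2)*N(-2, -4) + 35) - H = (((⅛)*(-2)²)*(-1 - 2) + 35) - 1*7 = (((⅛)*4)*(-3) + 35) - 7 = ((½)*(-3) + 35) - 7 = (-3/2 + 35) - 7 = 67/2 - 7 = 53/2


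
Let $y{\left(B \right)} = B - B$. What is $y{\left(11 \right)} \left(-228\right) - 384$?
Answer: $-384$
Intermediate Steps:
$y{\left(B \right)} = 0$
$y{\left(11 \right)} \left(-228\right) - 384 = 0 \left(-228\right) - 384 = 0 - 384 = -384$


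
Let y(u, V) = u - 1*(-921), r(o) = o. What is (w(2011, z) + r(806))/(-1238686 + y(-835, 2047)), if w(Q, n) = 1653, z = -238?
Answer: -2459/1238600 ≈ -0.0019853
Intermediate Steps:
y(u, V) = 921 + u (y(u, V) = u + 921 = 921 + u)
(w(2011, z) + r(806))/(-1238686 + y(-835, 2047)) = (1653 + 806)/(-1238686 + (921 - 835)) = 2459/(-1238686 + 86) = 2459/(-1238600) = 2459*(-1/1238600) = -2459/1238600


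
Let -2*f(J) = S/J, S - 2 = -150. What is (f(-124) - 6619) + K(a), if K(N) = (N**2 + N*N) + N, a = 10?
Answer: -397395/62 ≈ -6409.6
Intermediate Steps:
S = -148 (S = 2 - 150 = -148)
K(N) = N + 2*N**2 (K(N) = (N**2 + N**2) + N = 2*N**2 + N = N + 2*N**2)
f(J) = 74/J (f(J) = -(-74)/J = 74/J)
(f(-124) - 6619) + K(a) = (74/(-124) - 6619) + 10*(1 + 2*10) = (74*(-1/124) - 6619) + 10*(1 + 20) = (-37/62 - 6619) + 10*21 = -410415/62 + 210 = -397395/62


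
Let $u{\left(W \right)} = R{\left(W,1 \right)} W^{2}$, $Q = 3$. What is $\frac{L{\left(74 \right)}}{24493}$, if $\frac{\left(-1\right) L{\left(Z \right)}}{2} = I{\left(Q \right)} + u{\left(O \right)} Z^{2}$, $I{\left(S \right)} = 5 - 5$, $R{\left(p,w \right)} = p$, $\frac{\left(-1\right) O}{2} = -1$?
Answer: $- \frac{87616}{24493} \approx -3.5772$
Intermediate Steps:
$O = 2$ ($O = \left(-2\right) \left(-1\right) = 2$)
$I{\left(S \right)} = 0$ ($I{\left(S \right)} = 5 - 5 = 0$)
$u{\left(W \right)} = W^{3}$ ($u{\left(W \right)} = W W^{2} = W^{3}$)
$L{\left(Z \right)} = - 16 Z^{2}$ ($L{\left(Z \right)} = - 2 \left(0 + 2^{3} Z^{2}\right) = - 2 \left(0 + 8 Z^{2}\right) = - 2 \cdot 8 Z^{2} = - 16 Z^{2}$)
$\frac{L{\left(74 \right)}}{24493} = \frac{\left(-16\right) 74^{2}}{24493} = \left(-16\right) 5476 \cdot \frac{1}{24493} = \left(-87616\right) \frac{1}{24493} = - \frac{87616}{24493}$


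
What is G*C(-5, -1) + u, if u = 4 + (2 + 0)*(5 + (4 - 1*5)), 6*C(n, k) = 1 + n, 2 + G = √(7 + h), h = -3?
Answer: 12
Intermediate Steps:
G = 0 (G = -2 + √(7 - 3) = -2 + √4 = -2 + 2 = 0)
C(n, k) = ⅙ + n/6 (C(n, k) = (1 + n)/6 = ⅙ + n/6)
u = 12 (u = 4 + 2*(5 + (4 - 5)) = 4 + 2*(5 - 1) = 4 + 2*4 = 4 + 8 = 12)
G*C(-5, -1) + u = 0*(⅙ + (⅙)*(-5)) + 12 = 0*(⅙ - ⅚) + 12 = 0*(-⅔) + 12 = 0 + 12 = 12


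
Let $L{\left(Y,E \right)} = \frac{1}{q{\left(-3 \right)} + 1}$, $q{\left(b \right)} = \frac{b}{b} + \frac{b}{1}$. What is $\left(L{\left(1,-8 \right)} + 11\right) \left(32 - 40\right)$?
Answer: $-80$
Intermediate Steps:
$q{\left(b \right)} = 1 + b$ ($q{\left(b \right)} = 1 + b 1 = 1 + b$)
$L{\left(Y,E \right)} = -1$ ($L{\left(Y,E \right)} = \frac{1}{\left(1 - 3\right) + 1} = \frac{1}{-2 + 1} = \frac{1}{-1} = -1$)
$\left(L{\left(1,-8 \right)} + 11\right) \left(32 - 40\right) = \left(-1 + 11\right) \left(32 - 40\right) = 10 \left(32 - 40\right) = 10 \left(-8\right) = -80$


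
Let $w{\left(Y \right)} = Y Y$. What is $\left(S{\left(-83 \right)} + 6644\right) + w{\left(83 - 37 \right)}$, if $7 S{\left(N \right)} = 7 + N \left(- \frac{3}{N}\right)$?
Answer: $\frac{61324}{7} \approx 8760.6$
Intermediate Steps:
$w{\left(Y \right)} = Y^{2}$
$S{\left(N \right)} = \frac{4}{7}$ ($S{\left(N \right)} = \frac{7 + N \left(- \frac{3}{N}\right)}{7} = \frac{7 - 3}{7} = \frac{1}{7} \cdot 4 = \frac{4}{7}$)
$\left(S{\left(-83 \right)} + 6644\right) + w{\left(83 - 37 \right)} = \left(\frac{4}{7} + 6644\right) + \left(83 - 37\right)^{2} = \frac{46512}{7} + \left(83 - 37\right)^{2} = \frac{46512}{7} + 46^{2} = \frac{46512}{7} + 2116 = \frac{61324}{7}$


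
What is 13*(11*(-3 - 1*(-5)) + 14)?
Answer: 468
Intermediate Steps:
13*(11*(-3 - 1*(-5)) + 14) = 13*(11*(-3 + 5) + 14) = 13*(11*2 + 14) = 13*(22 + 14) = 13*36 = 468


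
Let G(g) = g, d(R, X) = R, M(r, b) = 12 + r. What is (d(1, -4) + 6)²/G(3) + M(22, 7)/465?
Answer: 2543/155 ≈ 16.406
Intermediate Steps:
(d(1, -4) + 6)²/G(3) + M(22, 7)/465 = (1 + 6)²/3 + (12 + 22)/465 = 7²*(⅓) + 34*(1/465) = 49*(⅓) + 34/465 = 49/3 + 34/465 = 2543/155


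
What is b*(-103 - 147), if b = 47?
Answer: -11750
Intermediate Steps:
b*(-103 - 147) = 47*(-103 - 147) = 47*(-250) = -11750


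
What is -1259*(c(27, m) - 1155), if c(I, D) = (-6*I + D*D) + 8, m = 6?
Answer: 1602707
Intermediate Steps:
c(I, D) = 8 + D² - 6*I (c(I, D) = (-6*I + D²) + 8 = (D² - 6*I) + 8 = 8 + D² - 6*I)
-1259*(c(27, m) - 1155) = -1259*((8 + 6² - 6*27) - 1155) = -1259*((8 + 36 - 162) - 1155) = -1259*(-118 - 1155) = -1259*(-1273) = 1602707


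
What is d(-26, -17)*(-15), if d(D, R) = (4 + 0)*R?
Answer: 1020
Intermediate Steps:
d(D, R) = 4*R
d(-26, -17)*(-15) = (4*(-17))*(-15) = -68*(-15) = 1020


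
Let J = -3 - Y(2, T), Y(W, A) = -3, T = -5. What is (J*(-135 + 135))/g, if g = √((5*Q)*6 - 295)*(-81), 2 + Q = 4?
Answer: 0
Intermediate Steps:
Q = 2 (Q = -2 + 4 = 2)
J = 0 (J = -3 - 1*(-3) = -3 + 3 = 0)
g = -81*I*√235 (g = √((5*2)*6 - 295)*(-81) = √(10*6 - 295)*(-81) = √(60 - 295)*(-81) = √(-235)*(-81) = (I*√235)*(-81) = -81*I*√235 ≈ -1241.7*I)
(J*(-135 + 135))/g = (0*(-135 + 135))/((-81*I*√235)) = (0*0)*(I*√235/19035) = 0*(I*√235/19035) = 0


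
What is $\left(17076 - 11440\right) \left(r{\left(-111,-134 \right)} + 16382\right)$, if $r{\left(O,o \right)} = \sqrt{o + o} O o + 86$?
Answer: $92813648 + 167659728 i \sqrt{67} \approx 9.2814 \cdot 10^{7} + 1.3724 \cdot 10^{9} i$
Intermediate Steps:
$r{\left(O,o \right)} = 86 + O \sqrt{2} o^{\frac{3}{2}}$ ($r{\left(O,o \right)} = \sqrt{2 o} O o + 86 = \sqrt{2} \sqrt{o} O o + 86 = O \sqrt{2} \sqrt{o} o + 86 = O \sqrt{2} o^{\frac{3}{2}} + 86 = 86 + O \sqrt{2} o^{\frac{3}{2}}$)
$\left(17076 - 11440\right) \left(r{\left(-111,-134 \right)} + 16382\right) = \left(17076 - 11440\right) \left(\left(86 - 111 \sqrt{2} \left(-134\right)^{\frac{3}{2}}\right) + 16382\right) = 5636 \left(\left(86 - 111 \sqrt{2} \left(- 134 i \sqrt{134}\right)\right) + 16382\right) = 5636 \left(\left(86 + 29748 i \sqrt{67}\right) + 16382\right) = 5636 \left(16468 + 29748 i \sqrt{67}\right) = 92813648 + 167659728 i \sqrt{67}$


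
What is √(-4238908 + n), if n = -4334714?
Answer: I*√8573622 ≈ 2928.1*I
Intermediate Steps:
√(-4238908 + n) = √(-4238908 - 4334714) = √(-8573622) = I*√8573622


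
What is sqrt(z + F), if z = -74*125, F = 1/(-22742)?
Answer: I*sqrt(4784086739742)/22742 ≈ 96.177*I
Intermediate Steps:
F = -1/22742 ≈ -4.3972e-5
z = -9250
sqrt(z + F) = sqrt(-9250 - 1/22742) = sqrt(-210363501/22742) = I*sqrt(4784086739742)/22742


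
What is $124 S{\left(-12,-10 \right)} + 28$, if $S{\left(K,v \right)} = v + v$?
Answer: $-2452$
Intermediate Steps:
$S{\left(K,v \right)} = 2 v$
$124 S{\left(-12,-10 \right)} + 28 = 124 \cdot 2 \left(-10\right) + 28 = 124 \left(-20\right) + 28 = -2480 + 28 = -2452$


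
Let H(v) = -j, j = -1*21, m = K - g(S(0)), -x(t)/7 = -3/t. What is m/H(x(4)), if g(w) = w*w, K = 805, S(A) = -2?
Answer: 267/7 ≈ 38.143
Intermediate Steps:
x(t) = 21/t (x(t) = -(-21)/t = 21/t)
g(w) = w²
m = 801 (m = 805 - 1*(-2)² = 805 - 1*4 = 805 - 4 = 801)
j = -21
H(v) = 21 (H(v) = -1*(-21) = 21)
m/H(x(4)) = 801/21 = 801*(1/21) = 267/7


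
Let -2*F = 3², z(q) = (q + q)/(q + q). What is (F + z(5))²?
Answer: 49/4 ≈ 12.250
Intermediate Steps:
z(q) = 1 (z(q) = (2*q)/((2*q)) = (2*q)*(1/(2*q)) = 1)
F = -9/2 (F = -½*3² = -½*9 = -9/2 ≈ -4.5000)
(F + z(5))² = (-9/2 + 1)² = (-7/2)² = 49/4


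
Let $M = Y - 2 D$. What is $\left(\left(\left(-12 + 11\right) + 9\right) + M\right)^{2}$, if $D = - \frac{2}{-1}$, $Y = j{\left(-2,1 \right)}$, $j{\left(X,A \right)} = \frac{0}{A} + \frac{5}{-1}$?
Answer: $1$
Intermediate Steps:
$j{\left(X,A \right)} = -5$ ($j{\left(X,A \right)} = 0 + 5 \left(-1\right) = 0 - 5 = -5$)
$Y = -5$
$D = 2$ ($D = \left(-2\right) \left(-1\right) = 2$)
$M = -9$ ($M = -5 - 4 = -9$)
$\left(\left(\left(-12 + 11\right) + 9\right) + M\right)^{2} = \left(\left(\left(-12 + 11\right) + 9\right) - 9\right)^{2} = \left(\left(-1 + 9\right) - 9\right)^{2} = \left(8 - 9\right)^{2} = \left(-1\right)^{2} = 1$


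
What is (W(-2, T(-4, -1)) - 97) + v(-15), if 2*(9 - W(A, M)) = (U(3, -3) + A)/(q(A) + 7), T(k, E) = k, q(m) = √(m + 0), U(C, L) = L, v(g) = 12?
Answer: (-152*√2 + 1059*I)/(2*(√2 - 7*I)) ≈ -75.657 - 0.069324*I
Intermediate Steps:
q(m) = √m
W(A, M) = 9 - (-3 + A)/(2*(7 + √A)) (W(A, M) = 9 - (-3 + A)/(2*(√A + 7)) = 9 - (-3 + A)/(2*(7 + √A)))
(W(-2, T(-4, -1)) - 97) + v(-15) = ((129 - 1*(-2) + 18*√(-2))/(2*(7 + √(-2))) - 97) + 12 = ((129 + 2 + 18*(I*√2))/(2*(7 + I*√2)) - 97) + 12 = ((129 + 2 + 18*I*√2)/(2*(7 + I*√2)) - 97) + 12 = ((131 + 18*I*√2)/(2*(7 + I*√2)) - 97) + 12 = (-97 + (131 + 18*I*√2)/(2*(7 + I*√2))) + 12 = -85 + (131 + 18*I*√2)/(2*(7 + I*√2))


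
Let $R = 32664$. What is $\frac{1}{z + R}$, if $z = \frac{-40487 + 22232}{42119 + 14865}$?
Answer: $\frac{56984}{1861307121} \approx 3.0615 \cdot 10^{-5}$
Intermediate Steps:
$z = - \frac{18255}{56984} \approx -0.32035$
$\frac{1}{z + R} = \frac{1}{- \frac{18255}{56984} + 32664} = \frac{1}{\frac{1861307121}{56984}} = \frac{56984}{1861307121}$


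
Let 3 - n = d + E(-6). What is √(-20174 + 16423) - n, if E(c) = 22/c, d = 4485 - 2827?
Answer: 4954/3 + 11*I*√31 ≈ 1651.3 + 61.245*I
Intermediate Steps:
d = 1658
n = -4954/3 (n = 3 - (1658 + 22/(-6)) = 3 - (1658 + 22*(-⅙)) = 3 - (1658 - 11/3) = 3 - 1*4963/3 = 3 - 4963/3 = -4954/3 ≈ -1651.3)
√(-20174 + 16423) - n = √(-20174 + 16423) - 1*(-4954/3) = √(-3751) + 4954/3 = 11*I*√31 + 4954/3 = 4954/3 + 11*I*√31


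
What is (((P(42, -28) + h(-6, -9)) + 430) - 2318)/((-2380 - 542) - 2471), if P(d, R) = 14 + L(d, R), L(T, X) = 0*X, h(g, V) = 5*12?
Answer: 1814/5393 ≈ 0.33636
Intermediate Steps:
h(g, V) = 60
L(T, X) = 0
P(d, R) = 14 (P(d, R) = 14 + 0 = 14)
(((P(42, -28) + h(-6, -9)) + 430) - 2318)/((-2380 - 542) - 2471) = (((14 + 60) + 430) - 2318)/((-2380 - 542) - 2471) = ((74 + 430) - 2318)/(-2922 - 2471) = (504 - 2318)/(-5393) = -1814*(-1/5393) = 1814/5393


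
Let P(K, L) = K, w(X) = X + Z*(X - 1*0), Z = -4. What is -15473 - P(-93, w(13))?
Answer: -15380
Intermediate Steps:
w(X) = -3*X (w(X) = X - 4*(X - 1*0) = X - 4*(X + 0) = X - 4*X = -3*X)
-15473 - P(-93, w(13)) = -15473 - 1*(-93) = -15473 + 93 = -15380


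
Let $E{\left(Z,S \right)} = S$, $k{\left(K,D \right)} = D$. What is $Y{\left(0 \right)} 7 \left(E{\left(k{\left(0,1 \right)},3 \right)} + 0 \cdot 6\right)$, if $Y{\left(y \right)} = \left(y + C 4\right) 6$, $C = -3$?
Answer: $-1512$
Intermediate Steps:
$Y{\left(y \right)} = -72 + 6 y$ ($Y{\left(y \right)} = \left(y - 12\right) 6 = \left(-12 + y\right) 6 = -72 + 6 y$)
$Y{\left(0 \right)} 7 \left(E{\left(k{\left(0,1 \right)},3 \right)} + 0 \cdot 6\right) = \left(-72 + 6 \cdot 0\right) 7 \left(3 + 0 \cdot 6\right) = \left(-72 + 0\right) 7 \left(3 + 0\right) = \left(-72\right) 7 \cdot 3 = \left(-504\right) 3 = -1512$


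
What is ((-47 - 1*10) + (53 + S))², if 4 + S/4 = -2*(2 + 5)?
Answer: 5776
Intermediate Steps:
S = -72 (S = -16 + 4*(-2*(2 + 5)) = -16 + 4*(-2*7) = -16 + 4*(-14) = -16 - 56 = -72)
((-47 - 1*10) + (53 + S))² = ((-47 - 1*10) + (53 - 72))² = ((-47 - 10) - 19)² = (-57 - 19)² = (-76)² = 5776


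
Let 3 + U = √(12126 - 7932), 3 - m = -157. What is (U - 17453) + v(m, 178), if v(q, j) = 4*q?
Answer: -16816 + 3*√466 ≈ -16751.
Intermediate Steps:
m = 160 (m = 3 - 1*(-157) = 3 + 157 = 160)
U = -3 + 3*√466 (U = -3 + √(12126 - 7932) = -3 + √4194 = -3 + 3*√466 ≈ 61.761)
(U - 17453) + v(m, 178) = ((-3 + 3*√466) - 17453) + 4*160 = (-17456 + 3*√466) + 640 = -16816 + 3*√466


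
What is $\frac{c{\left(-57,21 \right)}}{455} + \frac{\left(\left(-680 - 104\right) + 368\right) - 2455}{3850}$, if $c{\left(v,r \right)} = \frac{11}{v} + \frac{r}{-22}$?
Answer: $- \frac{1067303}{1426425} \approx -0.74824$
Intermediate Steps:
$c{\left(v,r \right)} = \frac{11}{v} - \frac{r}{22}$ ($c{\left(v,r \right)} = \frac{11}{v} + r \left(- \frac{1}{22}\right) = \frac{11}{v} - \frac{r}{22}$)
$\frac{c{\left(-57,21 \right)}}{455} + \frac{\left(\left(-680 - 104\right) + 368\right) - 2455}{3850} = \frac{\frac{11}{-57} - \frac{21}{22}}{455} + \frac{\left(\left(-680 - 104\right) + 368\right) - 2455}{3850} = \left(11 \left(- \frac{1}{57}\right) - \frac{21}{22}\right) \frac{1}{455} + \left(\left(-784 + 368\right) - 2455\right) \frac{1}{3850} = \left(- \frac{11}{57} - \frac{21}{22}\right) \frac{1}{455} + \left(-416 - 2455\right) \frac{1}{3850} = \left(- \frac{1439}{1254}\right) \frac{1}{455} - \frac{261}{350} = - \frac{1439}{570570} - \frac{261}{350} = - \frac{1067303}{1426425}$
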